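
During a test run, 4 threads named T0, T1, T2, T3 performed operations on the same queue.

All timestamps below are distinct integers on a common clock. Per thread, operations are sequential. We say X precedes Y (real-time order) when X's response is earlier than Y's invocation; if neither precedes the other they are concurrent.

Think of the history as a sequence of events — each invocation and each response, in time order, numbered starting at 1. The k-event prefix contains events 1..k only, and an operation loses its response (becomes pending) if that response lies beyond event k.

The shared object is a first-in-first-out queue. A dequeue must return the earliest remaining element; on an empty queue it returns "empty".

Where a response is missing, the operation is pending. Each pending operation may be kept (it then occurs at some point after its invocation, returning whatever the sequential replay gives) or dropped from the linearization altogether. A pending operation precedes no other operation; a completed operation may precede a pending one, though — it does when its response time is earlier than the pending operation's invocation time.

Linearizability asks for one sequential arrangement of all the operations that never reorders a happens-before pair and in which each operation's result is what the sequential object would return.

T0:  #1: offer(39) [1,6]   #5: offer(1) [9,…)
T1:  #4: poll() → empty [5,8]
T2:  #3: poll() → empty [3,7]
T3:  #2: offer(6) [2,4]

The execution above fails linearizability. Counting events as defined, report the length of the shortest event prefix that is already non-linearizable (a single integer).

one valid order for events 1..7 is #2, #4, #3, #1:
step 1: #2 offer(6) — queue <6>
step 2: #4 poll() (pending, included) — queue <>
step 3: #3 poll() → empty — queue <>
step 4: #1 offer(39) — queue <39>
once event 8 joins (#4's response, time 8), exhaustive search finds no witness
one such order, #1, #2, #3, #4, breaks at step 3 where #3 poll() → empty is illegal
one such order, #1, #2, #4, #3, breaks at step 3 where #4 poll() → empty is illegal

8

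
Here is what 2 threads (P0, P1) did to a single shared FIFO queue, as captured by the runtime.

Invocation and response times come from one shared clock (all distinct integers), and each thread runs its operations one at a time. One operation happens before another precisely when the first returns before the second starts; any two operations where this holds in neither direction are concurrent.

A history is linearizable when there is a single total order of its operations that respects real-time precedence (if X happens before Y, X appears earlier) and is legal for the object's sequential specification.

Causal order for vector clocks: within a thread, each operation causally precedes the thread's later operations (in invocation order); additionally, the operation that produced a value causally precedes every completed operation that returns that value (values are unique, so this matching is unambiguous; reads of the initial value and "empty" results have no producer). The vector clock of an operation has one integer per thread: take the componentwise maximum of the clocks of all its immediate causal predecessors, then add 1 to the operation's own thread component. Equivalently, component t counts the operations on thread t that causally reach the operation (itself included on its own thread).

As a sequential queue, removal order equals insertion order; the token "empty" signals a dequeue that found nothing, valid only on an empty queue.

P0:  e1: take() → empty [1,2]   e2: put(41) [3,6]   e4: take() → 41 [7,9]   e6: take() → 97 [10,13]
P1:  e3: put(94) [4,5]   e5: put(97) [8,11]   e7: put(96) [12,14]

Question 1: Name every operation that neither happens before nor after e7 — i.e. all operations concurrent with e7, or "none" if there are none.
e6

e7 spans [12,14]: anything still running between times 12 and 14 counts as concurrent
e1 [1,2]: before
e2 [3,6]: before
e3 [4,5]: before
e4 [7,9]: before
e5 [8,11]: before
e6 [10,13]: concurrent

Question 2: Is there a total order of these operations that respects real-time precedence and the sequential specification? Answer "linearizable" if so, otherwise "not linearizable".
not linearizable

prefix check: 1..12 passes, 1..13 fails once e6's time-13 response joins
6 completed operations, 6 real-time-consistent orders — every FIFO queue replay fails
include/drop combinations of the 1 pending operation (e7) were all tried; none helps
sample order e1, e2, e3, e4, e5, e6 (pending dropped) stalls at step 6 — e6 take() → 97 has no legal effect
sample order e1, e2, e3, e4, e6, e5 (pending dropped) stalls at step 5 — e6 take() → 97 has no legal effect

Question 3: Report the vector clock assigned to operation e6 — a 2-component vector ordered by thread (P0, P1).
(4, 2)

e3, invoked 4, has no incoming edges; only P1's bump applies → (0, 1)
e1, invoked 1, has no incoming edges; only P0's bump applies → (1, 0)
e5, invoked 8, takes VC(e3)=(0, 1) under max, adds 1 for P1 → (0, 2)
e2, invoked 3, takes VC(e1)=(1, 0) under max, adds 1 for P0 → (2, 0)
e7, invoked 12, takes VC(e5)=(0, 2) under max, adds 1 for P1 → (0, 3)
e4, invoked 7, takes VC(e2)=(2, 0) under max, adds 1 for P0 → (3, 0)
e6, invoked 10, takes VC(e4)=(3, 0), VC(e5)=(0, 2) under max, adds 1 for P0 → (4, 2)
target: VC(e6) = (4, 2)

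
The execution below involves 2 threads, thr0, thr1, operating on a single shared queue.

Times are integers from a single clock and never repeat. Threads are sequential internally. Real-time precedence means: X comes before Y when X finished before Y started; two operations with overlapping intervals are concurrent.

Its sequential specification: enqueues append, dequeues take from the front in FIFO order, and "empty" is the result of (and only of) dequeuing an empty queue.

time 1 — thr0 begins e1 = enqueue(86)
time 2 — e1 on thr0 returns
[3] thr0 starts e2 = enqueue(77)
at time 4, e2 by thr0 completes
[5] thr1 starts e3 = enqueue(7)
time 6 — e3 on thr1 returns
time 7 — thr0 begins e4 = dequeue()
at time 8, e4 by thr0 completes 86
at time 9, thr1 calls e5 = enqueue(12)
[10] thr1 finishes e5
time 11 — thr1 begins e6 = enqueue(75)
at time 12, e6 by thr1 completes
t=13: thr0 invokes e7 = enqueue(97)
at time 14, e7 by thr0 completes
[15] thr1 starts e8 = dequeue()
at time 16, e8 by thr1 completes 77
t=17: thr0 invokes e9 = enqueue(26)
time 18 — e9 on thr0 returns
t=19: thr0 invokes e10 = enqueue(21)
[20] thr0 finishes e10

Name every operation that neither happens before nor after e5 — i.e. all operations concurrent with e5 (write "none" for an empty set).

concurrent with e5 ([9,10]): every op whose interval crosses 9..10
e1 [1,2]: before
e2 [3,4]: before
e3 [5,6]: before
e4 [7,8]: before
e6 [11,12]: after
e7 [13,14]: after
e8 [15,16]: after
e9 [17,18]: after
e10 [19,20]: after

none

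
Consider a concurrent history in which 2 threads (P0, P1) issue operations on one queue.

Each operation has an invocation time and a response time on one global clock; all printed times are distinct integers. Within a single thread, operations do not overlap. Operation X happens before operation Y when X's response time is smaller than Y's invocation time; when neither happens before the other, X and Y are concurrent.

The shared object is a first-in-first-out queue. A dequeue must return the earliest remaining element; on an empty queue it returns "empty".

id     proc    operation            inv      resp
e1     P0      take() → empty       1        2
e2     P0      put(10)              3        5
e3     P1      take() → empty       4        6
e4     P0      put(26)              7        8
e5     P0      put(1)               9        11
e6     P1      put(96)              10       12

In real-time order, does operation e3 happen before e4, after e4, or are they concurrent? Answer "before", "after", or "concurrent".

before

e3 spans [4,6], e4 spans [7,8]
resp(e3)=6 < inv(e4)=7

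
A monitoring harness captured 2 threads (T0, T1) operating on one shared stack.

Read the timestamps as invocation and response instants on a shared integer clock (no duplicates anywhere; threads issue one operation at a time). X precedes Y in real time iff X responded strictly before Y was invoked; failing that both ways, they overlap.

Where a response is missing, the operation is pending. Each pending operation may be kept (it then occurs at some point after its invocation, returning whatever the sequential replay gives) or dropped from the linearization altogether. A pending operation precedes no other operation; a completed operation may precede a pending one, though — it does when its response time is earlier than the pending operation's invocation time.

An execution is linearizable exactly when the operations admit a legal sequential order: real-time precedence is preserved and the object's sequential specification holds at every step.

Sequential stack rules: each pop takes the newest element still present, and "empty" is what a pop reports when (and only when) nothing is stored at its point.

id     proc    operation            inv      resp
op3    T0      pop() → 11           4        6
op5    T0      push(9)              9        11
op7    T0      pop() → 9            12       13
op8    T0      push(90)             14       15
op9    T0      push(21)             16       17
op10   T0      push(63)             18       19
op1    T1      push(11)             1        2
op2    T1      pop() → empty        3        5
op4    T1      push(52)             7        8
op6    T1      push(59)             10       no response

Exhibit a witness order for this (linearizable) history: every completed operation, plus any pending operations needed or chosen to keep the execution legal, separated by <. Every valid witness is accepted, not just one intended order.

1. op1 push(11), leaving stack <11>
2. op3 pop() → 11, leaving stack <>
3. op2 pop() → empty, leaving stack <>
4. op4 push(52), leaving stack <52>
5. op5 push(9), leaving stack <52,9>
6. op7 pop() → 9, leaving stack <52>
7. op6 push(59) (pending, included), leaving stack <52,59>
8. op8 push(90), leaving stack <52,59,90>
9. op9 push(21), leaving stack <52,59,90,21>
10. op10 push(63), leaving stack <52,59,90,21,63>

op1 < op3 < op2 < op4 < op5 < op7 < op6 < op8 < op9 < op10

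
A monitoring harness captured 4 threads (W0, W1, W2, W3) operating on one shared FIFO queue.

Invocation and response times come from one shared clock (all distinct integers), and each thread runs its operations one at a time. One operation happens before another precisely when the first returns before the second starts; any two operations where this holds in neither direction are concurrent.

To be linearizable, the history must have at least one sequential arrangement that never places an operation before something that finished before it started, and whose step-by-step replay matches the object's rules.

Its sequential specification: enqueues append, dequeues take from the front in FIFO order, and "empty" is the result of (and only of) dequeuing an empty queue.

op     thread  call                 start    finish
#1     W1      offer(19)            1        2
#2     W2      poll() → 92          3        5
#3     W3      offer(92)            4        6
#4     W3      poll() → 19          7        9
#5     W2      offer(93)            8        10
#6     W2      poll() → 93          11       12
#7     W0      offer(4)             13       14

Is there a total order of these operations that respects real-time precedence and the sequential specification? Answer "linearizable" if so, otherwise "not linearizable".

not linearizable

through event 4 a valid linearization exists; event 5 (#2 responding at time 5) ends that
exhaustive check: the 2 completed FIFO queue ops admit one real-time order; illegal
no completion choice of the 1 pending operation (#3) rescues it — every subset was tried
one such order, #1, #2 (pending dropped), breaks at step 2 where #2 poll() → 92 is illegal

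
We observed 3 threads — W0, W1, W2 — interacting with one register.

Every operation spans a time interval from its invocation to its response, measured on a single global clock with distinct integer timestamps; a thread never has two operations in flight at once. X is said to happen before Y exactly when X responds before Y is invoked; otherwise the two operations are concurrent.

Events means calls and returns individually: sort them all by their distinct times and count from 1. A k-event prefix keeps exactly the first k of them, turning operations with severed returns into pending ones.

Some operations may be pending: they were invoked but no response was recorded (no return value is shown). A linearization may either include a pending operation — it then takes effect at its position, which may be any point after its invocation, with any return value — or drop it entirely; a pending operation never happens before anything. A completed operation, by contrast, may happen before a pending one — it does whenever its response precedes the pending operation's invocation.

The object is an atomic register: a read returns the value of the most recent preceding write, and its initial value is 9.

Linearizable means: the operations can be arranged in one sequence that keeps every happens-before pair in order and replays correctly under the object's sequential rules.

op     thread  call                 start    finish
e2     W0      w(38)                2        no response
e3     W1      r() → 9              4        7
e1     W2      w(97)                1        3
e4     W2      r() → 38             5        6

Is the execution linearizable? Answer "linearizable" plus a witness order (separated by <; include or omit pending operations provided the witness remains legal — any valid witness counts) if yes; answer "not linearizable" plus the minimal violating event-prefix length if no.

not linearizable — minimal violating prefix: 7 events

events 1..6 are fine; event 7 — the response of e3 at time 7 — makes the prefix non-linearizable
all 2 real-time-respecting orders fail — 3 completed register operations, no legal replay
including or dropping the 1 pending operation (e2) in any combination fails
e.g. e1, e3, e4 (pending dropped): illegal at step 2, since e3 r() → 9 cannot apply there
e.g. e1, e4, e3 (pending dropped): illegal at step 2, since e4 r() → 38 cannot apply there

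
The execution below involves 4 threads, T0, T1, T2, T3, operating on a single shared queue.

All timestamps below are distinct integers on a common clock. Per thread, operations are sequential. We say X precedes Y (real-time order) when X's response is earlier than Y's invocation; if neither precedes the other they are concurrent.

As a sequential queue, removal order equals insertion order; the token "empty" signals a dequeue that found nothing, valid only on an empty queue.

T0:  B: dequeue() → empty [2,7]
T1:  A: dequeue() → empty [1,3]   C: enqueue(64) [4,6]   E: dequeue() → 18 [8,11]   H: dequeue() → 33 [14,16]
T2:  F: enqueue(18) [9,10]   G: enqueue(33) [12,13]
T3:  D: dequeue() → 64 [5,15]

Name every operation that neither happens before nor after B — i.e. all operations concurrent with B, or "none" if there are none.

B spans [2,7]; an op avoiding the whole window 2..7 is ordered, any other is concurrent
A [1,3]: concurrent
C [4,6]: concurrent
D [5,15]: concurrent
E [8,11]: after
F [9,10]: after
G [12,13]: after
H [14,16]: after

A, C, D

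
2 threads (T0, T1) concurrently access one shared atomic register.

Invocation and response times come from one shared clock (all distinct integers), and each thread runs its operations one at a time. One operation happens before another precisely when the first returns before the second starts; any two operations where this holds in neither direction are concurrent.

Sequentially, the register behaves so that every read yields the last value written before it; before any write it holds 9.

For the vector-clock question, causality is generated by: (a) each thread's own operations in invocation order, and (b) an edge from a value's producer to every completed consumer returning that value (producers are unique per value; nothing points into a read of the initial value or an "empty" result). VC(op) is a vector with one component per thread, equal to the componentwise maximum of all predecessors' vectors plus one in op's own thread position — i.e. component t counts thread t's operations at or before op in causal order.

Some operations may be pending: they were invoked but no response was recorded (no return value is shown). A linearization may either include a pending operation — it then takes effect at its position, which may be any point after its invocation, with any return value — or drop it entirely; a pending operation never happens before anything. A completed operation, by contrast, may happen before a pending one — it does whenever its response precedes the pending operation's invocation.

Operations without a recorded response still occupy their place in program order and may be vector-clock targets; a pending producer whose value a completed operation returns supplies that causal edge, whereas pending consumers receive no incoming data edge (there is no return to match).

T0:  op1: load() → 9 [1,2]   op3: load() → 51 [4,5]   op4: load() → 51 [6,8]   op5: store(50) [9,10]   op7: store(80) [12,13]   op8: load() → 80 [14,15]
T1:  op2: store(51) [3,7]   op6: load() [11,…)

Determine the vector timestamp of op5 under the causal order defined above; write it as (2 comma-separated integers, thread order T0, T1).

op2, invoked 3, has no incoming edges; only T1's bump applies → (0, 1)
op1, invoked 1, has no incoming edges; only T0's bump applies → (1, 0)
op6, invoked 11, takes VC(op2)=(0, 1) under max, adds 1 for T1 → (0, 2)
op3, invoked 4, takes VC(op1)=(1, 0), VC(op2)=(0, 1) under max, adds 1 for T0 → (2, 1)
op4, invoked 6, takes VC(op2)=(0, 1), VC(op3)=(2, 1) under max, adds 1 for T0 → (3, 1)
op5, invoked 9, takes VC(op4)=(3, 1) under max, adds 1 for T0 → (4, 1)
op7, invoked 12, takes VC(op5)=(4, 1) under max, adds 1 for T0 → (5, 1)
op8, invoked 14, takes VC(op7)=(5, 1) under max, adds 1 for T0 → (6, 1)
target: VC(op5) = (4, 1)

(4, 1)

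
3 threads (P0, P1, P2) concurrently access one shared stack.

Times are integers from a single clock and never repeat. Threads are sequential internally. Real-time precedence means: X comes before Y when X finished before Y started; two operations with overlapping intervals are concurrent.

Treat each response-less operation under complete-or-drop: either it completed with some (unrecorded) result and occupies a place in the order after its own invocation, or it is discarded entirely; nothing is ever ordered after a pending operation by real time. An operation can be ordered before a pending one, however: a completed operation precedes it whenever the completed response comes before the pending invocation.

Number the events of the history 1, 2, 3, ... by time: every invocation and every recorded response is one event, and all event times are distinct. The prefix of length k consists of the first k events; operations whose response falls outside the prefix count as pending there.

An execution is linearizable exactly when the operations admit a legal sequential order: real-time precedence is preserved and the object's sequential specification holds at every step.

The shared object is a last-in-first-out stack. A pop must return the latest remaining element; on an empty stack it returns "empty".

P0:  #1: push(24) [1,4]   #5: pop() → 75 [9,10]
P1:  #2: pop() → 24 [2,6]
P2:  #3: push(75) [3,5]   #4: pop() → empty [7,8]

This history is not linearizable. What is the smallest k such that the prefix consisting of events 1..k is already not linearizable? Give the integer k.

8

a valid linearization of events 1..7 exists, for instance #1, #2, #3:
step 1: #1 push(24) — stack <24>
step 2: #2 pop() → 24 — stack <>
step 3: #3 push(75) — stack <75>
include event 8 — #4 responding at 8 — and every candidate order breaks
e.g. #1, #2, #3, #4: illegal at step 4, since #4 pop() → empty cannot apply there
e.g. #1, #3, #2, #4: illegal at step 3, since #2 pop() → 24 cannot apply there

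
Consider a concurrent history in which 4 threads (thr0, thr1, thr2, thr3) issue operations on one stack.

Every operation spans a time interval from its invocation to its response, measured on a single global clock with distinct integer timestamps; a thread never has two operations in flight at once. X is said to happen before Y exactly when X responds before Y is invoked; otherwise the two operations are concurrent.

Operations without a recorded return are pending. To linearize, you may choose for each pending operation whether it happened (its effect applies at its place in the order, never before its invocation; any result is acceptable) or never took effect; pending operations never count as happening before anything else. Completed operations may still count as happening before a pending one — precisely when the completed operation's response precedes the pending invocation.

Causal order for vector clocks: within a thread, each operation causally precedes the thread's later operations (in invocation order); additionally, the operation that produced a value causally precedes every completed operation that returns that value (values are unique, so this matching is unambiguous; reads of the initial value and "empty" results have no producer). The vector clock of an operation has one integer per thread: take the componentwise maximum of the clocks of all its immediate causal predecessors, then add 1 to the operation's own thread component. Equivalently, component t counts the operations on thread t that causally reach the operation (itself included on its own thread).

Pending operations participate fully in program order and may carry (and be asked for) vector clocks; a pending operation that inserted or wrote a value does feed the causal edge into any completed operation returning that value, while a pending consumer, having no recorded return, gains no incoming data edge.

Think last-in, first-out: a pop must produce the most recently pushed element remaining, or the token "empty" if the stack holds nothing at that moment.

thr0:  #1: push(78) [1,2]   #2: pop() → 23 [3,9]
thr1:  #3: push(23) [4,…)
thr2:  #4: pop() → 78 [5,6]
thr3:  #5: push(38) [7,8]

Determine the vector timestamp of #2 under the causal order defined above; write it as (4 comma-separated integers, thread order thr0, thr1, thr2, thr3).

(2, 1, 0, 0)

root op #5, invoked 7: fresh clock plus thr3's own tick → (0, 0, 0, 1)
root op #3, invoked 4: fresh clock plus thr1's own tick → (0, 1, 0, 0)
root op #1, invoked 1: fresh clock plus thr0's own tick → (1, 0, 0, 0)
#4, invoked 5, takes VC(#1)=(1, 0, 0, 0) under max, adds 1 for thr2 → (1, 0, 1, 0)
#2, invoked 3, takes VC(#1)=(1, 0, 0, 0), VC(#3)=(0, 1, 0, 0) under max, adds 1 for thr0 → (2, 1, 0, 0)
target: VC(#2) = (2, 1, 0, 0)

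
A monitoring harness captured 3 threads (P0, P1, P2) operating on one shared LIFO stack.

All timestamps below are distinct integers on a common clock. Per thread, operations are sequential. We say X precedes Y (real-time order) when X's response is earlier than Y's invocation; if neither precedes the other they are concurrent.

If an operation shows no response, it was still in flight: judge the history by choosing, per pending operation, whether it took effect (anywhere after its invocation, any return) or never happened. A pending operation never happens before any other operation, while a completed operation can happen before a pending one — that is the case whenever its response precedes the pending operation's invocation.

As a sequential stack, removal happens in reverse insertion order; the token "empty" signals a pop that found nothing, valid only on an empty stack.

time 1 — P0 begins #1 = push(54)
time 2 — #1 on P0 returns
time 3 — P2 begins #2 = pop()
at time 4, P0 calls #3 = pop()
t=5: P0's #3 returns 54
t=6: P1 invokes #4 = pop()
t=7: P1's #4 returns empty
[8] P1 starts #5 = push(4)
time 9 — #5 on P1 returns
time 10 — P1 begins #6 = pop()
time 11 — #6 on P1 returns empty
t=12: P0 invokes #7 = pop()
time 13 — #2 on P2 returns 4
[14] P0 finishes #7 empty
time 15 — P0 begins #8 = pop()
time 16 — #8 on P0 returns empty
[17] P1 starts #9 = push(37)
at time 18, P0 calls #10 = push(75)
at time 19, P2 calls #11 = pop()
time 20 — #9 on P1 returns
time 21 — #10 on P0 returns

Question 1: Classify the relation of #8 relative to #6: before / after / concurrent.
after

#8 spans [15,16], #6 spans [10,11]
resp(#6)=11 < inv(#8)=15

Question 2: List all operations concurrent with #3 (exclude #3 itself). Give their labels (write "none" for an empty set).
#2

#3 spans [4,5]: anything still running between times 4 and 5 counts as concurrent
#1 [1,2]: before
#2 [3,13]: concurrent
#4 [6,7]: after
#5 [8,9]: after
#6 [10,11]: after
#7 [12,14]: after
#8 [15,16]: after
#9 [17,20]: after
#10 [18,21]: after
#11 [19,…): after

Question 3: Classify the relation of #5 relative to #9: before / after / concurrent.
before

#5 spans [8,9], #9 spans [17,20]
resp(#5)=9 < inv(#9)=17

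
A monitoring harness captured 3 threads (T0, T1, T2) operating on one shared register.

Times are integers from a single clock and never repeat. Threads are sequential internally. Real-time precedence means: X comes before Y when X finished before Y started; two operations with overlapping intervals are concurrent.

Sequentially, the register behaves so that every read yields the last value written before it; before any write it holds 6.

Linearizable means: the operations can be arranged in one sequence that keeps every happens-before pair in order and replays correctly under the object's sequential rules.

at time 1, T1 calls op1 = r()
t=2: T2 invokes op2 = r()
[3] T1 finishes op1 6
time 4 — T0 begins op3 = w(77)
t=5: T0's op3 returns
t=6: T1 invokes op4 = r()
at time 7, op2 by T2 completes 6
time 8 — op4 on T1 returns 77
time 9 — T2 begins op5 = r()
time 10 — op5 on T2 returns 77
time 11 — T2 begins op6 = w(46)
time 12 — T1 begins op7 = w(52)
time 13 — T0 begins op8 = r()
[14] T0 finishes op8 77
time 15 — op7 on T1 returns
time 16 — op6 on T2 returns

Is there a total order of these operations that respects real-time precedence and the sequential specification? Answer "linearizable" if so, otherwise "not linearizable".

a witness: op1, op2, op3, op4, op5, op8, op6, op7
1. op1 r() → 6, leaving value 6
2. op2 r() → 6, leaving value 6
3. op3 w(77), leaving value 77
4. op4 r() → 77, leaving value 77
5. op5 r() → 77, leaving value 77
6. op8 r() → 77, leaving value 77
7. op6 w(46), leaving value 46
8. op7 w(52), leaving value 52

linearizable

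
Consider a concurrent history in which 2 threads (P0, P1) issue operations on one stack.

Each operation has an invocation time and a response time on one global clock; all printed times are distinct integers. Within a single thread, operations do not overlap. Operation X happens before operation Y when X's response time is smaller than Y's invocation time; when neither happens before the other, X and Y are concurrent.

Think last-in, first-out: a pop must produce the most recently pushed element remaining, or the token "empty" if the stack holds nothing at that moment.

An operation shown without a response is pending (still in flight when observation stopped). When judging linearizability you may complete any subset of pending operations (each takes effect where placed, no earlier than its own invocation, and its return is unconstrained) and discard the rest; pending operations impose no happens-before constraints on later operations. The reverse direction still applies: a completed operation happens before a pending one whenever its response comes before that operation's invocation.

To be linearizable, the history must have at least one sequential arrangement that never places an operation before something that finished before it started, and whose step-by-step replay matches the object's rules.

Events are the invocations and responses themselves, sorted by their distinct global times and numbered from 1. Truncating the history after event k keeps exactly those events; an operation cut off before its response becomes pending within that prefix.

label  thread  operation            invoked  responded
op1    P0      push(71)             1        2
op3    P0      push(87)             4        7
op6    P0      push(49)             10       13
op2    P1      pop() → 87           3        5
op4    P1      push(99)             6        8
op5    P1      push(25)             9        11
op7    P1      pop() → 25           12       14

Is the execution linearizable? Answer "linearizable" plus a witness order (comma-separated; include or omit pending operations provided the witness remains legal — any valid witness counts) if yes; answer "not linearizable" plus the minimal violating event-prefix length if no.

after step 1 (op1 push(71)): stack <71>
after step 2 (op3 push(87)): stack <71,87>
after step 3 (op2 pop() → 87): stack <71>
after step 4 (op4 push(99)): stack <71,99>
after step 5 (op5 push(25)): stack <71,99,25>
after step 6 (op7 pop() → 25): stack <71,99>
after step 7 (op6 push(49)): stack <71,99,49>

linearizable — witness: op1, op3, op2, op4, op5, op7, op6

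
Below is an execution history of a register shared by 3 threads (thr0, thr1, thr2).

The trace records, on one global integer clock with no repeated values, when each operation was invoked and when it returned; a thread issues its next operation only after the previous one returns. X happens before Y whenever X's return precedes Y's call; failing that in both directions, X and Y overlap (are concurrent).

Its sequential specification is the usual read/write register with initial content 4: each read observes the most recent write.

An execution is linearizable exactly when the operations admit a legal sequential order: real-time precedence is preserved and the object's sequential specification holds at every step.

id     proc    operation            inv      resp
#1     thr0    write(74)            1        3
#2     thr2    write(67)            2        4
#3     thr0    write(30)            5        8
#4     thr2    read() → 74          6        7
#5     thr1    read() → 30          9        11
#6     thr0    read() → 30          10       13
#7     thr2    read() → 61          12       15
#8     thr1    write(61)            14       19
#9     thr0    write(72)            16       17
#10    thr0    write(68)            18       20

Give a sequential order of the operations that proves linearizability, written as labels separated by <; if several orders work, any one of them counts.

#2 < #1 < #4 < #3 < #5 < #6 < #8 < #7 < #9 < #10

step 1: #2 write(67) — value 67
step 2: #1 write(74) — value 74
step 3: #4 read() → 74 — value 74
step 4: #3 write(30) — value 30
step 5: #5 read() → 30 — value 30
step 6: #6 read() → 30 — value 30
step 7: #8 write(61) — value 61
step 8: #7 read() → 61 — value 61
step 9: #9 write(72) — value 72
step 10: #10 write(68) — value 68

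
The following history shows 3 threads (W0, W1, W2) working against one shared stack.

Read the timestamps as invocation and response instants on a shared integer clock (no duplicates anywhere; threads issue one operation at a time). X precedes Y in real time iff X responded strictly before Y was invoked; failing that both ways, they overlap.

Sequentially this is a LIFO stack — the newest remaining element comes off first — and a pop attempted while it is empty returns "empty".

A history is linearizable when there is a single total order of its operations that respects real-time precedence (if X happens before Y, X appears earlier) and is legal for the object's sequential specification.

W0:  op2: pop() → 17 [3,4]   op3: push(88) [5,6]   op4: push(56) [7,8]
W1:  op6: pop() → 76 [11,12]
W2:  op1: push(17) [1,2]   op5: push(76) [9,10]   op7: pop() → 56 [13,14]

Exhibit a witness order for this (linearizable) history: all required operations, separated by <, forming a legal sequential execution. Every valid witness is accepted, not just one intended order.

op1 < op2 < op3 < op4 < op5 < op6 < op7

step 1: op1 push(17) — stack <17>
step 2: op2 pop() → 17 — stack <>
step 3: op3 push(88) — stack <88>
step 4: op4 push(56) — stack <88,56>
step 5: op5 push(76) — stack <88,56,76>
step 6: op6 pop() → 76 — stack <88,56>
step 7: op7 pop() → 56 — stack <88>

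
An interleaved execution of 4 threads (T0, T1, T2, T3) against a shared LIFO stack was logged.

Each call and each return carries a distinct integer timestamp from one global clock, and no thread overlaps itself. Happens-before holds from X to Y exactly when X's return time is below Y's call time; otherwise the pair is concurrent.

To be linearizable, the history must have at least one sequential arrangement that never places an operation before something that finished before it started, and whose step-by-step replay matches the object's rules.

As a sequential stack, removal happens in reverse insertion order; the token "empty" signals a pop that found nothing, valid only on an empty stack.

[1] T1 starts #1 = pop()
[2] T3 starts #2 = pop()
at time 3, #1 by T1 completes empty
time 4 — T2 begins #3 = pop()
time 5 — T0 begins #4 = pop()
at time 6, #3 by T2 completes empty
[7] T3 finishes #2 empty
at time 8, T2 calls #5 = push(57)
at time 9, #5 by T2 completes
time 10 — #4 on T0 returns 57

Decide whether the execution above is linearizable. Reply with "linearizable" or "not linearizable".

linearizable

one valid linearization: #1, #2, #3, #5, #4
after step 1 (#1 pop() → empty): stack <>
after step 2 (#2 pop() → empty): stack <>
after step 3 (#3 pop() → empty): stack <>
after step 4 (#5 push(57)): stack <57>
after step 5 (#4 pop() → 57): stack <>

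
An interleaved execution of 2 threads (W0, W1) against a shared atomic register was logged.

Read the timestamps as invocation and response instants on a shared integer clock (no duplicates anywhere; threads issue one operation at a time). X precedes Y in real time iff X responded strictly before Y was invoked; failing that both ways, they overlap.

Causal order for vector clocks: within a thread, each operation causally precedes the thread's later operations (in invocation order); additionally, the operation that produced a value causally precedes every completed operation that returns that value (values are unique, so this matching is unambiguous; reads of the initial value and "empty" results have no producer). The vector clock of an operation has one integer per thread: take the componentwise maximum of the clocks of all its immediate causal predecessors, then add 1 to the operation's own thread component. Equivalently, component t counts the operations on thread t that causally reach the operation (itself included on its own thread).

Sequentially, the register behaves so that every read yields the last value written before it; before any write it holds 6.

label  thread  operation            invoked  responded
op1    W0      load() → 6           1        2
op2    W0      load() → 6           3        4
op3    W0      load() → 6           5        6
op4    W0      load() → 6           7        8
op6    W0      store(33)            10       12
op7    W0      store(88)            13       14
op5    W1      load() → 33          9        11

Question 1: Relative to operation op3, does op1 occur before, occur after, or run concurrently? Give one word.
before

op1 spans [1,2], op3 spans [5,6]
resp(op1)=2 < inv(op3)=5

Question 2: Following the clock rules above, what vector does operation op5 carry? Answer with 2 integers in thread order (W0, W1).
(5, 1)

op1, invoked 1, has no incoming edges; only W0's bump applies → (1, 0)
invoked at 3, op2 merges VC(op1)=(1, 0) and bumps W0's slot → (2, 0)
invoked at 5, op3 merges VC(op2)=(2, 0) and bumps W0's slot → (3, 0)
invoked at 7, op4 merges VC(op3)=(3, 0) and bumps W0's slot → (4, 0)
invoked at 10, op6 merges VC(op4)=(4, 0) and bumps W0's slot → (5, 0)
invoked at 9, op5 merges VC(op6)=(5, 0) and bumps W1's slot → (5, 1)
invoked at 13, op7 merges VC(op6)=(5, 0) and bumps W0's slot → (6, 0)
target: VC(op5) = (5, 1)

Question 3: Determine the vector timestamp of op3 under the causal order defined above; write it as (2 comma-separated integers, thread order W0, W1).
(3, 0)

root op op1, invoked 1: fresh clock plus W0's own tick → (1, 0)
op2, invoked 3, takes VC(op1)=(1, 0) under max, adds 1 for W0 → (2, 0)
op3, invoked 5, takes VC(op2)=(2, 0) under max, adds 1 for W0 → (3, 0)
op4, invoked 7, takes VC(op3)=(3, 0) under max, adds 1 for W0 → (4, 0)
op6, invoked 10, takes VC(op4)=(4, 0) under max, adds 1 for W0 → (5, 0)
op5, invoked 9, takes VC(op6)=(5, 0) under max, adds 1 for W1 → (5, 1)
op7, invoked 13, takes VC(op6)=(5, 0) under max, adds 1 for W0 → (6, 0)
target: VC(op3) = (3, 0)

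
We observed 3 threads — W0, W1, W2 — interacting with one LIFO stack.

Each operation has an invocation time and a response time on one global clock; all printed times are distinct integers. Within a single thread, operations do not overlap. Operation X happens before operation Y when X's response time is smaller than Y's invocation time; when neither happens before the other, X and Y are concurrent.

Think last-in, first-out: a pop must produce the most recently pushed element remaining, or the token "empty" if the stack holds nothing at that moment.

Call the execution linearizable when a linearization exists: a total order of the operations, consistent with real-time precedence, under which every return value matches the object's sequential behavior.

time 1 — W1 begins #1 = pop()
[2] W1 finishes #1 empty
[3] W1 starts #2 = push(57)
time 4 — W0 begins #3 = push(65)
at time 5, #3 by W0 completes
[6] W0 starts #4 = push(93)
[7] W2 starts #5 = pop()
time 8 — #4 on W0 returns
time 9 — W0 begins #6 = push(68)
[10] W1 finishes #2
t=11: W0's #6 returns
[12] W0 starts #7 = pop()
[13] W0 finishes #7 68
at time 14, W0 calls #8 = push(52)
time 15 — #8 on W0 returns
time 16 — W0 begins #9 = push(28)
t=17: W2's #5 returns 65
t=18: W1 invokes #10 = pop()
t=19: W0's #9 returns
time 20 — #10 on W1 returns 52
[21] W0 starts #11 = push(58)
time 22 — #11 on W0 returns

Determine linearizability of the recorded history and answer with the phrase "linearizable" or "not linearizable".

linearizable

a witness: #1, #2, #3, #5, #4, #6, #7, #8, #10, #9, #11
1. #1 pop() → empty, leaving stack <>
2. #2 push(57), leaving stack <57>
3. #3 push(65), leaving stack <57,65>
4. #5 pop() → 65, leaving stack <57>
5. #4 push(93), leaving stack <57,93>
6. #6 push(68), leaving stack <57,93,68>
7. #7 pop() → 68, leaving stack <57,93>
8. #8 push(52), leaving stack <57,93,52>
9. #10 pop() → 52, leaving stack <57,93>
10. #9 push(28), leaving stack <57,93,28>
11. #11 push(58), leaving stack <57,93,28,58>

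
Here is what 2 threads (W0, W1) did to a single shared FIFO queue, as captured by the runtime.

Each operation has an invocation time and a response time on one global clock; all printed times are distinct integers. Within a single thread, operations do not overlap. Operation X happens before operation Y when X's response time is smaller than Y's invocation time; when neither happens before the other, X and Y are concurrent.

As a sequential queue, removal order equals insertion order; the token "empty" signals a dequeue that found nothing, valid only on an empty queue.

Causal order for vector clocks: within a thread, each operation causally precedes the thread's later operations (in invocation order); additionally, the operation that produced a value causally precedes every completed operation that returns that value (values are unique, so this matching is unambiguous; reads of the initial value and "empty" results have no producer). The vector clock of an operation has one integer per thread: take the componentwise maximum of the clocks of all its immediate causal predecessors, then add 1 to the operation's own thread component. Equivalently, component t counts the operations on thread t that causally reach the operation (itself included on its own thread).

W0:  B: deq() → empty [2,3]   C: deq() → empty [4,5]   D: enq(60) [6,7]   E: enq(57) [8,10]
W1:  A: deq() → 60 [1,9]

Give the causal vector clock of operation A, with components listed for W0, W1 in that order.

(3, 1)

B, invoked 2, has no incoming edges; only W0's bump applies → (1, 0)
from VC(B)=(1, 0), C (invoked 4) maxes components and bumps W0 → (2, 0)
from VC(C)=(2, 0), D (invoked 6) maxes components and bumps W0 → (3, 0)
from VC(D)=(3, 0), A (invoked 1) maxes components and bumps W1 → (3, 1)
from VC(D)=(3, 0), E (invoked 8) maxes components and bumps W0 → (4, 0)
target: VC(A) = (3, 1)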